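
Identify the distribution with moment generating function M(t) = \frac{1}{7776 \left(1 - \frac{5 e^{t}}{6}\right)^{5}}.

The MGF M(t) = \frac{1}{7776 \left(1 - \frac{5 e^{t}}{6}\right)^{5}} is the standard form for the NegativeBinomial distribution.
Comparing with the known MGF formula identifies: NegBin(r=5, p=1/6), X = failures before r-th success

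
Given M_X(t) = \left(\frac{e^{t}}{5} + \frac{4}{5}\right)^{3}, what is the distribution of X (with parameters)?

The MGF M(t) = \left(\frac{e^{t}}{5} + \frac{4}{5}\right)^{3} is the standard form for the Binomial distribution.
Comparing with the known MGF formula identifies: Binomial(n=3, p=1/5)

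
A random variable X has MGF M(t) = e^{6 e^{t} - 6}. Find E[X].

To find E[X], compute M^(1)(0):
M^(1)(t) = 6 e^{t} e^{6 e^{t} - 6}
M^(1)(0) = 6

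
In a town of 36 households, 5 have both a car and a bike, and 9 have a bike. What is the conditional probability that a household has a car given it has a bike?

P(A ∩ B) = 5/36
P(B) = 9/36 = 1/4
P(A|B) = P(A ∩ B) / P(B) = (5/36) / (1/4) = 5/9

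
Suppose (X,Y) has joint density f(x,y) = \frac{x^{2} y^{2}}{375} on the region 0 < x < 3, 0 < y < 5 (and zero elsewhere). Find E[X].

f_X(x) = ∫_0^5 \frac{x^{2} y^{2}}{375} dy = \frac{x^{2}}{9}
E[X] = ∫_0^3 x × (\frac{x^{2}}{9}) dx = \frac{9}{4}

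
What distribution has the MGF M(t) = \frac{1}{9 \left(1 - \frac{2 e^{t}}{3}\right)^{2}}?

The MGF M(t) = \frac{1}{9 \left(1 - \frac{2 e^{t}}{3}\right)^{2}} is the standard form for the NegativeBinomial distribution.
Comparing with the known MGF formula identifies: NegBin(r=2, p=1/3), X = failures before r-th success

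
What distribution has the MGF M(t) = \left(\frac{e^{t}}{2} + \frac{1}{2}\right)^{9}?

The MGF M(t) = \left(\frac{e^{t}}{2} + \frac{1}{2}\right)^{9} is the standard form for the Binomial distribution.
Comparing with the known MGF formula identifies: Binomial(n=9, p=1/2)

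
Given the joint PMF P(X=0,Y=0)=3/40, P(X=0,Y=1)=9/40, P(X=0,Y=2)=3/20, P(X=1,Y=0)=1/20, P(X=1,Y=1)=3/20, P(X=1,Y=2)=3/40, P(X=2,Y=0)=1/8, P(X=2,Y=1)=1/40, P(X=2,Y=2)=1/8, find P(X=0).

P(X=0) = P(X=0,Y=0) + P(X=0,Y=1) + P(X=0,Y=2)
= 3/40 + 9/40 + 3/20
= 9/20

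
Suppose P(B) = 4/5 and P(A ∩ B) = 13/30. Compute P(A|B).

P(A|B) = P(A ∩ B) / P(B)
= (13/30) / (4/5)
= 13/24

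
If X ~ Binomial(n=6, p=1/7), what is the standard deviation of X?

For X ~ Binomial(n=6, p=1/7):
Var(X) = \frac{36}{49}
SD(X) = √(Var(X)) = √(\frac{36}{49}) = \frac{6}{7}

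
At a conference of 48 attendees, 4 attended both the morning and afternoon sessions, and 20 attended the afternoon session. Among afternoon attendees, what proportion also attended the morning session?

P(A ∩ B) = 4/48 = 1/12
P(B) = 20/48 = 5/12
P(A|B) = P(A ∩ B) / P(B) = (1/12) / (5/12) = 1/5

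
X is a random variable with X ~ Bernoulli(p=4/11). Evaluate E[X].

For X ~ Bernoulli(p=4/11), the expected value is:
E[X] = \frac{4}{11}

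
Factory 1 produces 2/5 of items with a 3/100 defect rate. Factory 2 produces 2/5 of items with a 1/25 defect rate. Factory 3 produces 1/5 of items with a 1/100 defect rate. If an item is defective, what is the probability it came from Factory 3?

Using Bayes' theorem:
P(F1) = 2/5, P(D|F1) = 3/100
P(F2) = 2/5, P(D|F2) = 1/25
P(F3) = 1/5, P(D|F3) = 1/100
P(D) = P(D|F1)P(F1) + P(D|F2)P(F2) + P(D|F3)P(F3)
     = \frac{3}{100}
P(F3|D) = P(D|F3)P(F3) / P(D)
= \frac{1}{15}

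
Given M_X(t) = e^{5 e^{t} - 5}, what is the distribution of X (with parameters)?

The MGF M(t) = e^{5 e^{t} - 5} is the standard form for the Poisson distribution.
Comparing with the known MGF formula identifies: Poisson(λ=5)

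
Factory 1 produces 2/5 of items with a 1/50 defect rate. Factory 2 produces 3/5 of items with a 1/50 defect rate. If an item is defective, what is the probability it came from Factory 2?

Using Bayes' theorem:
P(F1) = 2/5, P(D|F1) = 1/50
P(F2) = 3/5, P(D|F2) = 1/50
P(D) = P(D|F1)P(F1) + P(D|F2)P(F2)
     = \frac{1}{50}
P(F2|D) = P(D|F2)P(F2) / P(D)
= \frac{3}{5}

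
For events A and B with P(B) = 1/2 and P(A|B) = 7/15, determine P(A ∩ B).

By definition, P(A|B) = P(A ∩ B) / P(B)
So P(A ∩ B) = P(A|B) × P(B)
= 7/15 × 1/2
= 7/30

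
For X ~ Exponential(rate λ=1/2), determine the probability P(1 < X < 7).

P(1 < X < 7) = ∫_{1}^{7} f(x) dx
where f(x) = \frac{e^{- \frac{x}{2}}}{2}
= - \frac{1 - e^{3}}{e^{\frac{7}{2}}}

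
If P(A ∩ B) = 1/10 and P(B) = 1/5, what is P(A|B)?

P(A|B) = P(A ∩ B) / P(B)
= (1/10) / (1/5)
= 1/2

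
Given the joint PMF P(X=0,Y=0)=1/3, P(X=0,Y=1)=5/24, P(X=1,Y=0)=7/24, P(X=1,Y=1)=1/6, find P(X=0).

P(X=0) = P(X=0,Y=0) + P(X=0,Y=1)
= 1/3 + 5/24
= 13/24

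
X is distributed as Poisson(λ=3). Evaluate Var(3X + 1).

For X ~ Poisson(λ=3):
Var(X) = 3
Var(3X + 1) = (3)² × Var(X) = 9 × 3 = 27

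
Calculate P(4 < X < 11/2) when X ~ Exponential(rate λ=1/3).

P(4 < X < 11/2) = ∫_{4}^{11/2} f(x) dx
where f(x) = \frac{e^{- \frac{x}{3}}}{3}
= - \frac{1}{e^{\frac{11}{6}}} + e^{- \frac{4}{3}}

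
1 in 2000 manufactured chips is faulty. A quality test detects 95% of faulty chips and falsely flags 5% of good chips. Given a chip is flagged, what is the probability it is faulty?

Let D = the rare event, + = positive/flagged.
P(D) = 1/2000
P(+|D) = 95/100 = 19/20
P(+|D') = 5/100 = 1/20
P(+) = P(+|D)P(D) + P(+|D')P(D')
     = \frac{19}{20} × \frac{1}{2000} + \frac{1}{20} × \frac{1999}{2000}
     = \frac{1009}{20000}
P(D|+) = P(+|D)P(D)/P(+) = \frac{19}{2018}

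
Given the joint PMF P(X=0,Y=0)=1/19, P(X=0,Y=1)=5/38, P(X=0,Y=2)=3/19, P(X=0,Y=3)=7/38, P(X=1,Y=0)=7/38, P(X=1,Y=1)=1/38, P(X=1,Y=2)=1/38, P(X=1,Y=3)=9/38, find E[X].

First find marginal of X:
P(X=0) = 10/19
P(X=1) = 9/19
E[X] = 0 × 10/19 + 1 × 9/19 = 9/19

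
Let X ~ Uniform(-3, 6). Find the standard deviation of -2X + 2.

For X ~ Uniform(-3, 6):
Var(X) = \frac{27}{4}
SD(X) = √(Var(X)) = √(\frac{27}{4}) = \frac{3 \sqrt{3}}{2}
SD(-2X + 2) = |-2| × SD(X) = 2 × \frac{3 \sqrt{3}}{2} = 3 \sqrt{3}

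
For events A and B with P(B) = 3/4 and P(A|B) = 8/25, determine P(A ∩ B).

By definition, P(A|B) = P(A ∩ B) / P(B)
So P(A ∩ B) = P(A|B) × P(B)
= 8/25 × 3/4
= 6/25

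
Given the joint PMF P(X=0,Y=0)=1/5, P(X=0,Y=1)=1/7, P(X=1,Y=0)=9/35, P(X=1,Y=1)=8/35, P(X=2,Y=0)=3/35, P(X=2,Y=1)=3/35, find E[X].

First find marginal of X:
P(X=0) = 12/35
P(X=1) = 17/35
P(X=2) = 6/35
E[X] = 0 × 12/35 + 1 × 17/35 + 2 × 6/35 = 29/35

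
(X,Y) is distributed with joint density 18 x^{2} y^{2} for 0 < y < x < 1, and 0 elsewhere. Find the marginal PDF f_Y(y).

f_Y(y) = ∫_y^1 18 x^{2} y^{2} dx = 6 y^{2} \left(1 - y^{3}\right)
for 0 < y < 1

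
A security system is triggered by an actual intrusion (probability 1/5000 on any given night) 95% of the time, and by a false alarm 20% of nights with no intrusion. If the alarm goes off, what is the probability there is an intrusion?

Let D = the rare event, + = positive/flagged.
P(D) = 1/5000
P(+|D) = 95/100 = 19/20
P(+|D') = 20/100 = 1/5
P(+) = P(+|D)P(D) + P(+|D')P(D')
     = \frac{19}{20} × \frac{1}{5000} + \frac{1}{5} × \frac{4999}{5000}
     = \frac{4003}{20000}
P(D|+) = P(+|D)P(D)/P(+) = \frac{19}{20015}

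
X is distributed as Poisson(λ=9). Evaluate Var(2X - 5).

For X ~ Poisson(λ=9):
Var(X) = 9
Var(2X - 5) = (2)² × Var(X) = 4 × 9 = 36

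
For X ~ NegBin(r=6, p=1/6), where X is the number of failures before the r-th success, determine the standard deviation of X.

For X ~ NegBin(r=6, p=1/6), where X is the number of failures before the r-th success:
Var(X) = 180
SD(X) = √(Var(X)) = √(180) = 6 \sqrt{5}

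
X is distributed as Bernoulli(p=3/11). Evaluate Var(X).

For X ~ Bernoulli(p=3/11):
Var(X) = \frac{24}{121}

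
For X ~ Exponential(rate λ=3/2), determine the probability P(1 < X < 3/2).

P(1 < X < 3/2) = ∫_{1}^{3/2} f(x) dx
where f(x) = \frac{3 e^{- \frac{3 x}{2}}}{2}
= - \frac{1}{e^{\frac{9}{4}}} + e^{- \frac{3}{2}}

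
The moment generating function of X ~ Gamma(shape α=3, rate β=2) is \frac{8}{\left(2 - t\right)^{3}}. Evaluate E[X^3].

To find E[X^3], compute M^(3)(0):
M^(1)(t) = \frac{24}{\left(2 - t\right)^{4}}
M^(2)(t) = \frac{96}{\left(2 - t\right)^{5}}
M^(3)(t) = \frac{480}{\left(2 - t\right)^{6}}
M^(3)(0) = \frac{15}{2}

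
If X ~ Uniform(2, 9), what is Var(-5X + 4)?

For X ~ Uniform(2, 9):
Var(X) = \frac{49}{12}
Var(-5X + 4) = (-5)² × Var(X) = 25 × \frac{49}{12} = \frac{1225}{12}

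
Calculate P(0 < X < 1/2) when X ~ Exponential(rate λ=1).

P(0 < X < 1/2) = ∫_{0}^{1/2} f(x) dx
where f(x) = e^{- x}
= 1 - e^{- \frac{1}{2}}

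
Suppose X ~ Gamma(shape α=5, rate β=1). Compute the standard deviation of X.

For X ~ Gamma(shape α=5, rate β=1):
Var(X) = 5
SD(X) = √(Var(X)) = √(5) = \sqrt{5}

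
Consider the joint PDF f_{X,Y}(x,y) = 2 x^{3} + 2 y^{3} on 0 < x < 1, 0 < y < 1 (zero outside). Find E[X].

E[X] = ∫_0^1 ∫_0^1 x × f(x,y) dy dx
= ∫_0^1 ∫_0^1 x × (2 x^{3} + 2 y^{3}) dy dx
= \frac{13}{20}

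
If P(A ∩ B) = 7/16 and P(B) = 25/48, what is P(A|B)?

P(A|B) = P(A ∩ B) / P(B)
= (7/16) / (25/48)
= 21/25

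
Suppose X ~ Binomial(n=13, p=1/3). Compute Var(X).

For X ~ Binomial(n=13, p=1/3):
Var(X) = \frac{26}{9}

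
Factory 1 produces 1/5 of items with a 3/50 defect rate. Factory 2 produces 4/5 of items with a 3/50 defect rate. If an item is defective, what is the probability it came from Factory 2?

Using Bayes' theorem:
P(F1) = 1/5, P(D|F1) = 3/50
P(F2) = 4/5, P(D|F2) = 3/50
P(D) = P(D|F1)P(F1) + P(D|F2)P(F2)
     = \frac{3}{50}
P(F2|D) = P(D|F2)P(F2) / P(D)
= \frac{4}{5}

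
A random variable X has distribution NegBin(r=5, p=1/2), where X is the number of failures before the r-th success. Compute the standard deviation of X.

For X ~ NegBin(r=5, p=1/2), where X is the number of failures before the r-th success:
Var(X) = 10
SD(X) = √(Var(X)) = √(10) = \sqrt{10}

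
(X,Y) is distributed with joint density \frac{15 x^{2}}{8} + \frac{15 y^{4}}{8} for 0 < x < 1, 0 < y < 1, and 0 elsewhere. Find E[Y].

E[Y] = ∫_0^1 ∫_0^1 y × f(x,y) dx dy
= \frac{5}{8}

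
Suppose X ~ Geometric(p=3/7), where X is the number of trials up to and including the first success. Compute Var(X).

For X ~ Geometric(p=3/7), where X is the number of trials up to and including the first success:
Var(X) = \frac{28}{9}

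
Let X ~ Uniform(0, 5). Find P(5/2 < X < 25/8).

P(5/2 < X < 25/8) = ∫_{5/2}^{25/8} f(x) dx
where f(x) = \frac{1}{5}
= \frac{1}{8}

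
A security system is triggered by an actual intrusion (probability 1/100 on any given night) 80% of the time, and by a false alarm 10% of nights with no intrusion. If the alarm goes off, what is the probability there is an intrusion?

Let D = the rare event, + = positive/flagged.
P(D) = 1/100
P(+|D) = 80/100 = 4/5
P(+|D') = 10/100 = 1/10
P(+) = P(+|D)P(D) + P(+|D')P(D')
     = \frac{4}{5} × \frac{1}{100} + \frac{1}{10} × \frac{99}{100}
     = \frac{107}{1000}
P(D|+) = P(+|D)P(D)/P(+) = \frac{8}{107}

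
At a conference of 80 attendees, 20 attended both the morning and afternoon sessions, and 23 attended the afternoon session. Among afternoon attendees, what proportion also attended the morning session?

P(A ∩ B) = 20/80 = 1/4
P(B) = 23/80
P(A|B) = P(A ∩ B) / P(B) = (1/4) / (23/80) = 20/23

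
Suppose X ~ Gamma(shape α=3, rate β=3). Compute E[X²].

Using the identity E[X²] = Var(X) + (E[X])²:
E[X] = 1
Var(X) = \frac{1}{3}
E[X²] = \frac{1}{3} + (1)²
= \frac{4}{3}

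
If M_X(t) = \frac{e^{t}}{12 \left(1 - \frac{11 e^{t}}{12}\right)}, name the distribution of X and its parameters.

The MGF M(t) = \frac{e^{t}}{12 \left(1 - \frac{11 e^{t}}{12}\right)} is the standard form for the Geometric distribution.
Comparing with the known MGF formula identifies: Geometric(p=1/12), X = trial number of first success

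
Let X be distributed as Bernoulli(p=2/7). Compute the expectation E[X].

For X ~ Bernoulli(p=2/7), the expected value is:
E[X] = \frac{2}{7}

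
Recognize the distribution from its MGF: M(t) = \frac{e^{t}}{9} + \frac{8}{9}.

The MGF M(t) = \frac{e^{t}}{9} + \frac{8}{9} is the standard form for the Bernoulli distribution.
Comparing with the known MGF formula identifies: Bernoulli(p=1/9)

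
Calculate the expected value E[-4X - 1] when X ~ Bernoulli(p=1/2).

For X ~ Bernoulli(p=1/2):
E[X] = \frac{1}{2}
E[-4X - 1] = -4 × E[X] - 1 = -3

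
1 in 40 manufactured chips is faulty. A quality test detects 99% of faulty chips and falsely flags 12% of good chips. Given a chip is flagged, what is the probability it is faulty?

Let D = the rare event, + = positive/flagged.
P(D) = 1/40
P(+|D) = 99/100
P(+|D') = 12/100 = 3/25
P(+) = P(+|D)P(D) + P(+|D')P(D')
     = \frac{99}{100} × \frac{1}{40} + \frac{3}{25} × \frac{39}{40}
     = \frac{567}{4000}
P(D|+) = P(+|D)P(D)/P(+) = \frac{11}{63}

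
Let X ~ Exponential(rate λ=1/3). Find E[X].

For X ~ Exponential(rate λ=1/3), the expected value is:
E[X] = 3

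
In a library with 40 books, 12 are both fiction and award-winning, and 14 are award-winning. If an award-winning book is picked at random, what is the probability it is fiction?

P(A ∩ B) = 12/40 = 3/10
P(B) = 14/40 = 7/20
P(A|B) = P(A ∩ B) / P(B) = (3/10) / (7/20) = 6/7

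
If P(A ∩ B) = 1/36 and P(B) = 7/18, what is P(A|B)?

P(A|B) = P(A ∩ B) / P(B)
= (1/36) / (7/18)
= 1/14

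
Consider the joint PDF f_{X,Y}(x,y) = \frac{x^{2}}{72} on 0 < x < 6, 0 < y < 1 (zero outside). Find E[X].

f_X(x) = ∫_0^1 \frac{x^{2}}{72} dy = \frac{x^{2}}{72}
E[X] = ∫_0^6 x × (\frac{x^{2}}{72}) dx = \frac{9}{2}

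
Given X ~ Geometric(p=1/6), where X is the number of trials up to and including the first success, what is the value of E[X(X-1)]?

E[X(X-1)] = E[X² - X] = E[X²] - E[X]
E[X] = 6
E[X²] = Var(X) + (E[X])² = 30 + (6)² = 66
E[X(X-1)] = 66 - 6 = 60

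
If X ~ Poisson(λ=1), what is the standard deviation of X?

For X ~ Poisson(λ=1):
Var(X) = 1
SD(X) = √(Var(X)) = √(1) = 1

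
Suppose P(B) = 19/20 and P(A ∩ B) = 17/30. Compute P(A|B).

P(A|B) = P(A ∩ B) / P(B)
= (17/30) / (19/20)
= 34/57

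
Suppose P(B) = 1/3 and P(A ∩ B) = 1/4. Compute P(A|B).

P(A|B) = P(A ∩ B) / P(B)
= (1/4) / (1/3)
= 3/4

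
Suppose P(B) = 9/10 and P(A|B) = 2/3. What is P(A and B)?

By definition, P(A|B) = P(A ∩ B) / P(B)
So P(A ∩ B) = P(A|B) × P(B)
= 2/3 × 9/10
= 3/5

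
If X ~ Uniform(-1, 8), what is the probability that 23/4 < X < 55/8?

P(23/4 < X < 55/8) = ∫_{23/4}^{55/8} f(x) dx
where f(x) = \frac{1}{9}
= \frac{1}{8}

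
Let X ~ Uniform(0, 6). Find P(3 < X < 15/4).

P(3 < X < 15/4) = ∫_{3}^{15/4} f(x) dx
where f(x) = \frac{1}{6}
= \frac{1}{8}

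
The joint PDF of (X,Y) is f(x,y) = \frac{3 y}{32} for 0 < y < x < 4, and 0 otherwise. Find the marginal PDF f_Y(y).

f_Y(y) = ∫_y^4 \frac{3 y}{32} dx = \frac{3 y \left(4 - y\right)}{32}
for 0 < y < 4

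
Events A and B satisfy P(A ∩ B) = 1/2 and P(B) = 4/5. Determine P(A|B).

P(A|B) = P(A ∩ B) / P(B)
= (1/2) / (4/5)
= 5/8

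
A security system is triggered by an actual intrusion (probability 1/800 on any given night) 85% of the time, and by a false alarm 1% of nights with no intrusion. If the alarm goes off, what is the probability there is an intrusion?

Let D = the rare event, + = positive/flagged.
P(D) = 1/800
P(+|D) = 85/100 = 17/20
P(+|D') = 1/100
P(+) = P(+|D)P(D) + P(+|D')P(D')
     = \frac{17}{20} × \frac{1}{800} + \frac{1}{100} × \frac{799}{800}
     = \frac{221}{20000}
P(D|+) = P(+|D)P(D)/P(+) = \frac{5}{52}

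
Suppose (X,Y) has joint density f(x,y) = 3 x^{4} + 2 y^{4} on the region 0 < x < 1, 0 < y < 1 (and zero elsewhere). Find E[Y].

E[Y] = ∫_0^1 ∫_0^1 y × f(x,y) dx dy
= \frac{19}{30}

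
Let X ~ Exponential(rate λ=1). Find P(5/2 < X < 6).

P(5/2 < X < 6) = ∫_{5/2}^{6} f(x) dx
where f(x) = e^{- x}
= - \frac{1}{e^{6}} + e^{- \frac{5}{2}}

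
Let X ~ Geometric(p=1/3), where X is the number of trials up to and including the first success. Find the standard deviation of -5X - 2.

For X ~ Geometric(p=1/3), where X is the number of trials up to and including the first success:
Var(X) = 6
SD(X) = √(Var(X)) = √(6) = \sqrt{6}
SD(-5X - 2) = |-5| × SD(X) = 5 × \sqrt{6} = 5 \sqrt{6}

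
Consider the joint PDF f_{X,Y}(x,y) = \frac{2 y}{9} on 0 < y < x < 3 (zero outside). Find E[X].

f_X(x) = ∫_0^x \frac{2 y}{9} dy = \frac{x^{2}}{9}
E[X] = ∫_0^3 x × (\frac{x^{2}}{9}) dx = \frac{9}{4}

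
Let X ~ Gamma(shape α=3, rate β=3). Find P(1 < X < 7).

P(1 < X < 7) = ∫_{1}^{7} f(x) dx
where f(x) = \frac{27 x^{2} e^{- 3 x}}{2}
= \frac{-485 + 17 e^{18}}{2 e^{21}}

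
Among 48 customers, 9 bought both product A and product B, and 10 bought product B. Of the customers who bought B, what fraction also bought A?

P(A ∩ B) = 9/48 = 3/16
P(B) = 10/48 = 5/24
P(A|B) = P(A ∩ B) / P(B) = (3/16) / (5/24) = 9/10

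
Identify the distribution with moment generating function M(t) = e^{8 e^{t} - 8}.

The MGF M(t) = e^{8 e^{t} - 8} is the standard form for the Poisson distribution.
Comparing with the known MGF formula identifies: Poisson(λ=8)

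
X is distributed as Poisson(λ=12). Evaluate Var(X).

For X ~ Poisson(λ=12):
Var(X) = 12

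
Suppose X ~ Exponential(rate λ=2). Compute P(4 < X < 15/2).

P(4 < X < 15/2) = ∫_{4}^{15/2} f(x) dx
where f(x) = 2 e^{- 2 x}
= - \frac{1 - e^{7}}{e^{15}}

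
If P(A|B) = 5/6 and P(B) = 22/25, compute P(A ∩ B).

By definition, P(A|B) = P(A ∩ B) / P(B)
So P(A ∩ B) = P(A|B) × P(B)
= 5/6 × 22/25
= 11/15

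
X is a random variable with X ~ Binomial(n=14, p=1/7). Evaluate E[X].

For X ~ Binomial(n=14, p=1/7), the expected value is:
E[X] = 2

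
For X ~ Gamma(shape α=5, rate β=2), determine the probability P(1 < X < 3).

P(1 < X < 3) = ∫_{1}^{3} f(x) dx
where f(x) = \frac{4 x^{4} e^{- 2 x}}{3}
= \frac{-115 + 7 e^{4}}{e^{6}}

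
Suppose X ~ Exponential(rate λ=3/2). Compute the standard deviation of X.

For X ~ Exponential(rate λ=3/2):
Var(X) = \frac{4}{9}
SD(X) = √(Var(X)) = √(\frac{4}{9}) = \frac{2}{3}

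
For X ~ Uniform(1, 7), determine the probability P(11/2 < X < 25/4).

P(11/2 < X < 25/4) = ∫_{11/2}^{25/4} f(x) dx
where f(x) = \frac{1}{6}
= \frac{1}{8}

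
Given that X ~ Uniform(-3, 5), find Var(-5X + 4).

For X ~ Uniform(-3, 5):
Var(X) = \frac{16}{3}
Var(-5X + 4) = (-5)² × Var(X) = 25 × \frac{16}{3} = \frac{400}{3}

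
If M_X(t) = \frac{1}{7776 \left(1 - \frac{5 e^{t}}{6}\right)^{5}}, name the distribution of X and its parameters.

The MGF M(t) = \frac{1}{7776 \left(1 - \frac{5 e^{t}}{6}\right)^{5}} is the standard form for the NegativeBinomial distribution.
Comparing with the known MGF formula identifies: NegBin(r=5, p=1/6), X = failures before r-th success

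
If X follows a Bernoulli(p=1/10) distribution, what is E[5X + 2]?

For X ~ Bernoulli(p=1/10):
E[X] = \frac{1}{10}
E[5X + 2] = 5 × E[X] + 2 = \frac{5}{2}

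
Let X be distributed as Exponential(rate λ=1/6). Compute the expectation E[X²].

Using the identity E[X²] = Var(X) + (E[X])²:
E[X] = 6
Var(X) = 36
E[X²] = 36 + (6)²
= 72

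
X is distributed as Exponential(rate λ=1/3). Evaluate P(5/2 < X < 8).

P(5/2 < X < 8) = ∫_{5/2}^{8} f(x) dx
where f(x) = \frac{e^{- \frac{x}{3}}}{3}
= - \frac{1}{e^{\frac{8}{3}}} + e^{- \frac{5}{6}}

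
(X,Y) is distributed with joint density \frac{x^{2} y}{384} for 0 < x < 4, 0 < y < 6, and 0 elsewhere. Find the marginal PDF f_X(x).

f_X(x) = ∫_0^6 f(x,y) dy
= ∫_0^6 \frac{x^{2} y}{384} dy
= \frac{3 x^{2}}{64} for 0 < x < 4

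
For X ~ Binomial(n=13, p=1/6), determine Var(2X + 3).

For X ~ Binomial(n=13, p=1/6):
Var(X) = \frac{65}{36}
Var(2X + 3) = (2)² × Var(X) = 4 × \frac{65}{36} = \frac{65}{9}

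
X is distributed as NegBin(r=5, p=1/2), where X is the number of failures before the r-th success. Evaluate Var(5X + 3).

For X ~ NegBin(r=5, p=1/2), where X is the number of failures before the r-th success:
Var(X) = 10
Var(5X + 3) = (5)² × Var(X) = 25 × 10 = 250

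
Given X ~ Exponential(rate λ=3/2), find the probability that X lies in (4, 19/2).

P(4 < X < 19/2) = ∫_{4}^{19/2} f(x) dx
where f(x) = \frac{3 e^{- \frac{3 x}{2}}}{2}
= - \frac{1}{e^{\frac{57}{4}}} + e^{-6}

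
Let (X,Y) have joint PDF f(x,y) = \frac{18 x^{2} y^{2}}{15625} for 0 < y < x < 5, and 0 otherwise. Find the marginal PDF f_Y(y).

f_Y(y) = ∫_y^5 \frac{18 x^{2} y^{2}}{15625} dx = \frac{6 y^{2} \left(125 - y^{3}\right)}{15625}
for 0 < y < 5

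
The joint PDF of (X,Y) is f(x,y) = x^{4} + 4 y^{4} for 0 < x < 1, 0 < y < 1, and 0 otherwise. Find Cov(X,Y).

E[XY] = ∫∫ xy × f(x,y) dx dy = \frac{5}{12}
E[X] = \frac{17}{30}
E[Y] = \frac{23}{30}
Cov(X,Y) = E[XY] - E[X]E[Y] = - \frac{4}{225}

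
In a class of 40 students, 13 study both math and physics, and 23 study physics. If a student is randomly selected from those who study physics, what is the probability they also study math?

P(A ∩ B) = 13/40
P(B) = 23/40
P(A|B) = P(A ∩ B) / P(B) = (13/40) / (23/40) = 13/23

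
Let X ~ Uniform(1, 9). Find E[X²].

Using the identity E[X²] = Var(X) + (E[X])²:
E[X] = 5
Var(X) = \frac{16}{3}
E[X²] = \frac{16}{3} + (5)²
= \frac{91}{3}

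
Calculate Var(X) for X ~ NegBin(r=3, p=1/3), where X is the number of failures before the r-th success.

For X ~ NegBin(r=3, p=1/3), where X is the number of failures before the r-th success:
Var(X) = 18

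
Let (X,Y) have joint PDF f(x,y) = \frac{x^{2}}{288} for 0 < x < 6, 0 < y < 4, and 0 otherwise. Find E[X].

f_X(x) = ∫_0^4 \frac{x^{2}}{288} dy = \frac{x^{2}}{72}
E[X] = ∫_0^6 x × (\frac{x^{2}}{72}) dx = \frac{9}{2}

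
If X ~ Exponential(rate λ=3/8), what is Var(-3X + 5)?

For X ~ Exponential(rate λ=3/8):
Var(X) = \frac{64}{9}
Var(-3X + 5) = (-3)² × Var(X) = 9 × \frac{64}{9} = 64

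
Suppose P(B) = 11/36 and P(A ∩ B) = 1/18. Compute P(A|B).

P(A|B) = P(A ∩ B) / P(B)
= (1/18) / (11/36)
= 2/11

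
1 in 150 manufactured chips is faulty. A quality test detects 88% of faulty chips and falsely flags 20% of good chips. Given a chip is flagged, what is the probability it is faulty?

Let D = the rare event, + = positive/flagged.
P(D) = 1/150
P(+|D) = 88/100 = 22/25
P(+|D') = 20/100 = 1/5
P(+) = P(+|D)P(D) + P(+|D')P(D')
     = \frac{22}{25} × \frac{1}{150} + \frac{1}{5} × \frac{149}{150}
     = \frac{767}{3750}
P(D|+) = P(+|D)P(D)/P(+) = \frac{22}{767}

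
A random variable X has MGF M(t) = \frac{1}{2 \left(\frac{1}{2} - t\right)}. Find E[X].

To find E[X], compute M^(1)(0):
M^(1)(t) = \frac{1}{2 \left(\frac{1}{2} - t\right)^{2}}
M^(1)(0) = 2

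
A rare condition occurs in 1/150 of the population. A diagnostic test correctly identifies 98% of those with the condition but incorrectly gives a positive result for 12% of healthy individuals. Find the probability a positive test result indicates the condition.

Let D = the rare event, + = positive/flagged.
P(D) = 1/150
P(+|D) = 98/100 = 49/50
P(+|D') = 12/100 = 3/25
P(+) = P(+|D)P(D) + P(+|D')P(D')
     = \frac{49}{50} × \frac{1}{150} + \frac{3}{25} × \frac{149}{150}
     = \frac{943}{7500}
P(D|+) = P(+|D)P(D)/P(+) = \frac{49}{943}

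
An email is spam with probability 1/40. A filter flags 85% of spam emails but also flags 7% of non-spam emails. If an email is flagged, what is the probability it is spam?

Let D = the rare event, + = positive/flagged.
P(D) = 1/40
P(+|D) = 85/100 = 17/20
P(+|D') = 7/100
P(+) = P(+|D)P(D) + P(+|D')P(D')
     = \frac{17}{20} × \frac{1}{40} + \frac{7}{100} × \frac{39}{40}
     = \frac{179}{2000}
P(D|+) = P(+|D)P(D)/P(+) = \frac{85}{358}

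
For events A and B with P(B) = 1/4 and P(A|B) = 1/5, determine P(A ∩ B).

By definition, P(A|B) = P(A ∩ B) / P(B)
So P(A ∩ B) = P(A|B) × P(B)
= 1/5 × 1/4
= 1/20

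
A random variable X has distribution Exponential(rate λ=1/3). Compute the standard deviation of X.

For X ~ Exponential(rate λ=1/3):
Var(X) = 9
SD(X) = √(Var(X)) = √(9) = 3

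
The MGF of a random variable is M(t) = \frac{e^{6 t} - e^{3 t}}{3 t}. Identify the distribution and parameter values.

The MGF M(t) = \frac{e^{6 t} - e^{3 t}}{3 t} is the standard form for the Uniform distribution.
Comparing with the known MGF formula identifies: Uniform(3, 6)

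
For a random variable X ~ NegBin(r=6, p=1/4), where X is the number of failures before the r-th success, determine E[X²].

Using the identity E[X²] = Var(X) + (E[X])²:
E[X] = 18
Var(X) = 72
E[X²] = 72 + (18)²
= 396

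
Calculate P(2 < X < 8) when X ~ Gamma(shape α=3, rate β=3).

P(2 < X < 8) = ∫_{2}^{8} f(x) dx
where f(x) = \frac{27 x^{2} e^{- 3 x}}{2}
= \frac{-313 + 25 e^{18}}{e^{24}}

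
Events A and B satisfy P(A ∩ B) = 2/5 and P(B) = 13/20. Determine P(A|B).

P(A|B) = P(A ∩ B) / P(B)
= (2/5) / (13/20)
= 8/13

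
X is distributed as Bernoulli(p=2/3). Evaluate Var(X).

For X ~ Bernoulli(p=2/3):
Var(X) = \frac{2}{9}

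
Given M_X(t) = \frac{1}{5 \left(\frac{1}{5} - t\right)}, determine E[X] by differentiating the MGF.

To find E[X], compute M^(1)(0):
M^(1)(t) = \frac{1}{5 \left(\frac{1}{5} - t\right)^{2}}
M^(1)(0) = 5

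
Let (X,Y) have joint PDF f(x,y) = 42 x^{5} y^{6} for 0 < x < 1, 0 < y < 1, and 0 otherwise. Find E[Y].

E[Y] = ∫_0^1 ∫_0^1 y × f(x,y) dx dy
= \frac{7}{8}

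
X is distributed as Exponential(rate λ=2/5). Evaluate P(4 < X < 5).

P(4 < X < 5) = ∫_{4}^{5} f(x) dx
where f(x) = \frac{2 e^{- \frac{2 x}{5}}}{5}
= - \frac{1}{e^{2}} + e^{- \frac{8}{5}}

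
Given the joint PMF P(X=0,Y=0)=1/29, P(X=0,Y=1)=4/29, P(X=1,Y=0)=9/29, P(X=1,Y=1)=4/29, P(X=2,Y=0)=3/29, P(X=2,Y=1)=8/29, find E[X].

First find marginal of X:
P(X=0) = 5/29
P(X=1) = 13/29
P(X=2) = 11/29
E[X] = 0 × 5/29 + 1 × 13/29 + 2 × 11/29 = 35/29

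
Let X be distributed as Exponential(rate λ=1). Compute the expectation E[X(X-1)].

E[X(X-1)] = E[X² - X] = E[X²] - E[X]
E[X] = 1
E[X²] = Var(X) + (E[X])² = 1 + (1)² = 2
E[X(X-1)] = 2 - 1 = 1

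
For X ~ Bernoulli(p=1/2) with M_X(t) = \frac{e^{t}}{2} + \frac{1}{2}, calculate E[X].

To find E[X], compute M^(1)(0):
M^(1)(t) = \frac{e^{t}}{2}
M^(1)(0) = \frac{1}{2}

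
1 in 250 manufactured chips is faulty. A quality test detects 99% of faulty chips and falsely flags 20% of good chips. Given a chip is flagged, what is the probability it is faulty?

Let D = the rare event, + = positive/flagged.
P(D) = 1/250
P(+|D) = 99/100
P(+|D') = 20/100 = 1/5
P(+) = P(+|D)P(D) + P(+|D')P(D')
     = \frac{99}{100} × \frac{1}{250} + \frac{1}{5} × \frac{249}{250}
     = \frac{5079}{25000}
P(D|+) = P(+|D)P(D)/P(+) = \frac{33}{1693}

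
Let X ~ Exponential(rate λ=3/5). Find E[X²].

Using the identity E[X²] = Var(X) + (E[X])²:
E[X] = \frac{5}{3}
Var(X) = \frac{25}{9}
E[X²] = \frac{25}{9} + (\frac{5}{3})²
= \frac{50}{9}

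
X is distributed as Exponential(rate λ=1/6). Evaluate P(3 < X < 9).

P(3 < X < 9) = ∫_{3}^{9} f(x) dx
where f(x) = \frac{e^{- \frac{x}{6}}}{6}
= - \frac{1 - e}{e^{\frac{3}{2}}}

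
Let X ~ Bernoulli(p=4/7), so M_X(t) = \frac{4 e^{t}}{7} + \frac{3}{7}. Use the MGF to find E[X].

To find E[X], compute M^(1)(0):
M^(1)(t) = \frac{4 e^{t}}{7}
M^(1)(0) = \frac{4}{7}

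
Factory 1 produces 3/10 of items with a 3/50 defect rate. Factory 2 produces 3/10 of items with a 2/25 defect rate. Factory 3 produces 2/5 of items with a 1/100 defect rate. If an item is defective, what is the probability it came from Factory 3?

Using Bayes' theorem:
P(F1) = 3/10, P(D|F1) = 3/50
P(F2) = 3/10, P(D|F2) = 2/25
P(F3) = 2/5, P(D|F3) = 1/100
P(D) = P(D|F1)P(F1) + P(D|F2)P(F2) + P(D|F3)P(F3)
     = \frac{23}{500}
P(F3|D) = P(D|F3)P(F3) / P(D)
= \frac{2}{23}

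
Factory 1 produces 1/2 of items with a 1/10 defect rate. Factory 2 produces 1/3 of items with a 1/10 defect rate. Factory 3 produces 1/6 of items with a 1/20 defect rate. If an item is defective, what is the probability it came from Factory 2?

Using Bayes' theorem:
P(F1) = 1/2, P(D|F1) = 1/10
P(F2) = 1/3, P(D|F2) = 1/10
P(F3) = 1/6, P(D|F3) = 1/20
P(D) = P(D|F1)P(F1) + P(D|F2)P(F2) + P(D|F3)P(F3)
     = \frac{11}{120}
P(F2|D) = P(D|F2)P(F2) / P(D)
= \frac{4}{11}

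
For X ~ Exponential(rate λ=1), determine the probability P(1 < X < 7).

P(1 < X < 7) = ∫_{1}^{7} f(x) dx
where f(x) = e^{- x}
= - \frac{1 - e^{6}}{e^{7}}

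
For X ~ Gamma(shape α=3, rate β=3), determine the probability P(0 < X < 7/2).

P(0 < X < 7/2) = ∫_{0}^{7/2} f(x) dx
where f(x) = \frac{27 x^{2} e^{- 3 x}}{2}
= 1 - \frac{533}{8 e^{\frac{21}{2}}}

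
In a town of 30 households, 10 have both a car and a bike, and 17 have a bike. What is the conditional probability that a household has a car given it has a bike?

P(A ∩ B) = 10/30 = 1/3
P(B) = 17/30
P(A|B) = P(A ∩ B) / P(B) = (1/3) / (17/30) = 10/17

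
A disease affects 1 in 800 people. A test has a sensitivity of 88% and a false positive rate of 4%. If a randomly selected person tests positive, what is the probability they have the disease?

Let D = the rare event, + = positive/flagged.
P(D) = 1/800
P(+|D) = 88/100 = 22/25
P(+|D') = 4/100 = 1/25
P(+) = P(+|D)P(D) + P(+|D')P(D')
     = \frac{22}{25} × \frac{1}{800} + \frac{1}{25} × \frac{799}{800}
     = \frac{821}{20000}
P(D|+) = P(+|D)P(D)/P(+) = \frac{22}{821}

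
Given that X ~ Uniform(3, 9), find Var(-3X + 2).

For X ~ Uniform(3, 9):
Var(X) = 3
Var(-3X + 2) = (-3)² × Var(X) = 9 × 3 = 27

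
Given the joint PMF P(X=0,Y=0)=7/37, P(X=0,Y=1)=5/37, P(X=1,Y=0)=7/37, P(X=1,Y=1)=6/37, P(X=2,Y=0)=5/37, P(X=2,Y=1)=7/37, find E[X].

First find marginal of X:
P(X=0) = 12/37
P(X=1) = 13/37
P(X=2) = 12/37
E[X] = 0 × 12/37 + 1 × 13/37 + 2 × 12/37 = 1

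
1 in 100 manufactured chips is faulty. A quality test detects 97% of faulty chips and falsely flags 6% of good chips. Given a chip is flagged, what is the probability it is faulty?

Let D = the rare event, + = positive/flagged.
P(D) = 1/100
P(+|D) = 97/100
P(+|D') = 6/100 = 3/50
P(+) = P(+|D)P(D) + P(+|D')P(D')
     = \frac{97}{100} × \frac{1}{100} + \frac{3}{50} × \frac{99}{100}
     = \frac{691}{10000}
P(D|+) = P(+|D)P(D)/P(+) = \frac{97}{691}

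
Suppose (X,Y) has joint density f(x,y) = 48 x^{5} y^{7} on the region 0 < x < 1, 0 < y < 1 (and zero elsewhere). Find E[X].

E[X] = ∫_0^1 ∫_0^1 x × f(x,y) dy dx
= ∫_0^1 ∫_0^1 x × (48 x^{5} y^{7}) dy dx
= \frac{6}{7}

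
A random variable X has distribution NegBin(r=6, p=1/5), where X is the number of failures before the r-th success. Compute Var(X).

For X ~ NegBin(r=6, p=1/5), where X is the number of failures before the r-th success:
Var(X) = 120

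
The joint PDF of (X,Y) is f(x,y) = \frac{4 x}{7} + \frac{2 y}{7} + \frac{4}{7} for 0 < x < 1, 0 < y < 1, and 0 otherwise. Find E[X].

E[X] = ∫_0^1 ∫_0^1 x × f(x,y) dy dx
= ∫_0^1 ∫_0^1 x × (\frac{4 x}{7} + \frac{2 y}{7} + \frac{4}{7}) dy dx
= \frac{23}{42}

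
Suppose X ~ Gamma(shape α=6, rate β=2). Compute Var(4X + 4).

For X ~ Gamma(shape α=6, rate β=2):
Var(X) = \frac{3}{2}
Var(4X + 4) = (4)² × Var(X) = 16 × \frac{3}{2} = 24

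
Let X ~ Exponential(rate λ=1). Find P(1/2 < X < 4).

P(1/2 < X < 4) = ∫_{1/2}^{4} f(x) dx
where f(x) = e^{- x}
= - \frac{1}{e^{4}} + e^{- \frac{1}{2}}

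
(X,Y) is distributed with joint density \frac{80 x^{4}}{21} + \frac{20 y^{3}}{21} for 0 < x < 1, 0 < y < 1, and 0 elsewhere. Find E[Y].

E[Y] = ∫_0^1 ∫_0^1 y × f(x,y) dx dy
= \frac{4}{7}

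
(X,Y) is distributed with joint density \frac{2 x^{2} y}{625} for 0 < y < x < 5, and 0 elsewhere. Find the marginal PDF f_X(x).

f_X(x) = ∫_0^x \frac{2 x^{2} y}{625} dy = \frac{x^{4}}{625}
for 0 < x < 5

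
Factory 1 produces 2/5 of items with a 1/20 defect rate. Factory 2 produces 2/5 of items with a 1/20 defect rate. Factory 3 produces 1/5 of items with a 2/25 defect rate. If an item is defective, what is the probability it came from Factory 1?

Using Bayes' theorem:
P(F1) = 2/5, P(D|F1) = 1/20
P(F2) = 2/5, P(D|F2) = 1/20
P(F3) = 1/5, P(D|F3) = 2/25
P(D) = P(D|F1)P(F1) + P(D|F2)P(F2) + P(D|F3)P(F3)
     = \frac{7}{125}
P(F1|D) = P(D|F1)P(F1) / P(D)
= \frac{5}{14}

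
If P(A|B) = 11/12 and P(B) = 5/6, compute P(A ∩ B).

By definition, P(A|B) = P(A ∩ B) / P(B)
So P(A ∩ B) = P(A|B) × P(B)
= 11/12 × 5/6
= 55/72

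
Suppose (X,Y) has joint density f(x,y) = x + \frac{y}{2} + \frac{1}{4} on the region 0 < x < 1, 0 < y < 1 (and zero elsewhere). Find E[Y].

E[Y] = ∫_0^1 ∫_0^1 y × f(x,y) dx dy
= \frac{13}{24}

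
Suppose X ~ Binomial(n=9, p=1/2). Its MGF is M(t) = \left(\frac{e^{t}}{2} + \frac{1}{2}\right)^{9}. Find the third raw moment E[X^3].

To find E[X^3], compute M^(3)(0):
M^(1)(t) = \frac{9 \left(\frac{e^{t}}{2} + \frac{1}{2}\right)^{8} e^{t}}{2}
M^(2)(t) = \frac{9 \left(\frac{e^{t}}{2} + \frac{1}{2}\right)^{8} e^{t}}{2} + 18 \left(\frac{e^{t}}{2} + \frac{1}{2}\right)^{7} e^{2 t}
M^(3)(t) = \frac{9 \left(\frac{e^{t}}{2} + \frac{1}{2}\right)^{8} e^{t}}{2} + 54 \left(\frac{e^{t}}{2} + \frac{1}{2}\right)^{7} e^{2 t} + 63 \left(\frac{e^{t}}{2} + \frac{1}{2}\right)^{6} e^{3 t}
M^(3)(0) = \frac{243}{2}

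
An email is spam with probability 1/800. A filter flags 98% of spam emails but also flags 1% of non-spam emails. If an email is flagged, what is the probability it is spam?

Let D = the rare event, + = positive/flagged.
P(D) = 1/800
P(+|D) = 98/100 = 49/50
P(+|D') = 1/100
P(+) = P(+|D)P(D) + P(+|D')P(D')
     = \frac{49}{50} × \frac{1}{800} + \frac{1}{100} × \frac{799}{800}
     = \frac{897}{80000}
P(D|+) = P(+|D)P(D)/P(+) = \frac{98}{897}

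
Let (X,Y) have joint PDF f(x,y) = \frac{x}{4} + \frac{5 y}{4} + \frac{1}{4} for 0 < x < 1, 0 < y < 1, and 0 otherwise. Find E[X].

E[X] = ∫_0^1 ∫_0^1 x × f(x,y) dy dx
= ∫_0^1 ∫_0^1 x × (\frac{x}{4} + \frac{5 y}{4} + \frac{1}{4}) dy dx
= \frac{25}{48}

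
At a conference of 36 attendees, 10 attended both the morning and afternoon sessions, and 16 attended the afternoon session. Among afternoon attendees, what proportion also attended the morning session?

P(A ∩ B) = 10/36 = 5/18
P(B) = 16/36 = 4/9
P(A|B) = P(A ∩ B) / P(B) = (5/18) / (4/9) = 5/8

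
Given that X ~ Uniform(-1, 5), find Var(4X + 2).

For X ~ Uniform(-1, 5):
Var(X) = 3
Var(4X + 2) = (4)² × Var(X) = 16 × 3 = 48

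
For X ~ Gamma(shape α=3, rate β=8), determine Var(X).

For X ~ Gamma(shape α=3, rate β=8):
Var(X) = \frac{3}{64}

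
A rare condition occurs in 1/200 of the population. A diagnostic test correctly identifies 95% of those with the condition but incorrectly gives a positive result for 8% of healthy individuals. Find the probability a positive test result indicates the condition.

Let D = the rare event, + = positive/flagged.
P(D) = 1/200
P(+|D) = 95/100 = 19/20
P(+|D') = 8/100 = 2/25
P(+) = P(+|D)P(D) + P(+|D')P(D')
     = \frac{19}{20} × \frac{1}{200} + \frac{2}{25} × \frac{199}{200}
     = \frac{1687}{20000}
P(D|+) = P(+|D)P(D)/P(+) = \frac{95}{1687}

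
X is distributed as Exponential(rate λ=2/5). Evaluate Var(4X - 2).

For X ~ Exponential(rate λ=2/5):
Var(X) = \frac{25}{4}
Var(4X - 2) = (4)² × Var(X) = 16 × \frac{25}{4} = 100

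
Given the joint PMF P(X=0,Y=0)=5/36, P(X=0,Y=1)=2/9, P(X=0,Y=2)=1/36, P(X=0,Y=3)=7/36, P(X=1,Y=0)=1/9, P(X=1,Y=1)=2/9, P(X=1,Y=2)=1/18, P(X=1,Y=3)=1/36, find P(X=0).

P(X=0) = P(X=0,Y=0) + P(X=0,Y=1) + P(X=0,Y=2) + P(X=0,Y=3)
= 5/36 + 2/9 + 1/36 + 7/36
= 7/12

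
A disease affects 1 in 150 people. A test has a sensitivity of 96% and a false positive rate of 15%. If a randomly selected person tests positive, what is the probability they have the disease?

Let D = the rare event, + = positive/flagged.
P(D) = 1/150
P(+|D) = 96/100 = 24/25
P(+|D') = 15/100 = 3/20
P(+) = P(+|D)P(D) + P(+|D')P(D')
     = \frac{24}{25} × \frac{1}{150} + \frac{3}{20} × \frac{149}{150}
     = \frac{777}{5000}
P(D|+) = P(+|D)P(D)/P(+) = \frac{32}{777}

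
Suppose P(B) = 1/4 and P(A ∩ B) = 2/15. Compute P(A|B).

P(A|B) = P(A ∩ B) / P(B)
= (2/15) / (1/4)
= 8/15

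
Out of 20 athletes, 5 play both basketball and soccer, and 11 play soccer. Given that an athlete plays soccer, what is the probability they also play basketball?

P(A ∩ B) = 5/20 = 1/4
P(B) = 11/20
P(A|B) = P(A ∩ B) / P(B) = (1/4) / (11/20) = 5/11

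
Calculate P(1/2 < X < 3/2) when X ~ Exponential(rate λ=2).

P(1/2 < X < 3/2) = ∫_{1/2}^{3/2} f(x) dx
where f(x) = 2 e^{- 2 x}
= - \frac{1 - e^{2}}{e^{3}}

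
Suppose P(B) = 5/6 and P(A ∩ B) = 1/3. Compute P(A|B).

P(A|B) = P(A ∩ B) / P(B)
= (1/3) / (5/6)
= 2/5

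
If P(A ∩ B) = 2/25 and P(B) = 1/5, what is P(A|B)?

P(A|B) = P(A ∩ B) / P(B)
= (2/25) / (1/5)
= 2/5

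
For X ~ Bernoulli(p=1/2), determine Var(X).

For X ~ Bernoulli(p=1/2):
Var(X) = \frac{1}{4}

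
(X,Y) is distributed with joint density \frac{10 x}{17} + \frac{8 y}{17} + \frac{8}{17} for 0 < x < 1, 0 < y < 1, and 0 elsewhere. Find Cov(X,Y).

E[XY] = ∫∫ xy × f(x,y) dx dy = \frac{5}{17}
E[X] = \frac{28}{51}
E[Y] = \frac{55}{102}
Cov(X,Y) = E[XY] - E[X]E[Y] = - \frac{5}{2601}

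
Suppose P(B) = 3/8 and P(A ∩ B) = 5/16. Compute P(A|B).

P(A|B) = P(A ∩ B) / P(B)
= (5/16) / (3/8)
= 5/6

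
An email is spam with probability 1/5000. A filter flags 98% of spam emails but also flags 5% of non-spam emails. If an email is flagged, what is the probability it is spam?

Let D = the rare event, + = positive/flagged.
P(D) = 1/5000
P(+|D) = 98/100 = 49/50
P(+|D') = 5/100 = 1/20
P(+) = P(+|D)P(D) + P(+|D')P(D')
     = \frac{49}{50} × \frac{1}{5000} + \frac{1}{20} × \frac{4999}{5000}
     = \frac{25093}{500000}
P(D|+) = P(+|D)P(D)/P(+) = \frac{98}{25093}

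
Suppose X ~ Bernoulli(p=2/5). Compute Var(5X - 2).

For X ~ Bernoulli(p=2/5):
Var(X) = \frac{6}{25}
Var(5X - 2) = (5)² × Var(X) = 25 × \frac{6}{25} = 6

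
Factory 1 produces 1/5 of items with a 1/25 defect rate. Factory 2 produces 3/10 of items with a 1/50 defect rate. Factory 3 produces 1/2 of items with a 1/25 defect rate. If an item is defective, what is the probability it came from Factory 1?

Using Bayes' theorem:
P(F1) = 1/5, P(D|F1) = 1/25
P(F2) = 3/10, P(D|F2) = 1/50
P(F3) = 1/2, P(D|F3) = 1/25
P(D) = P(D|F1)P(F1) + P(D|F2)P(F2) + P(D|F3)P(F3)
     = \frac{17}{500}
P(F1|D) = P(D|F1)P(F1) / P(D)
= \frac{4}{17}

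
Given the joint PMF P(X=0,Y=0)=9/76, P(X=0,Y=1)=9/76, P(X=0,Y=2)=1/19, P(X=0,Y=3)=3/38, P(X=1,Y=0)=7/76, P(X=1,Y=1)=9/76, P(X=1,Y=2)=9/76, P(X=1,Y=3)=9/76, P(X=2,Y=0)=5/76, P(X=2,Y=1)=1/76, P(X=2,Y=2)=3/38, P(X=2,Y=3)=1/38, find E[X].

First find marginal of X:
P(X=0) = 7/19
P(X=1) = 17/38
P(X=2) = 7/38
E[X] = 0 × 7/19 + 1 × 17/38 + 2 × 7/38 = 31/38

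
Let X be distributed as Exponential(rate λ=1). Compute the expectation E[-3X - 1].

For X ~ Exponential(rate λ=1):
E[X] = 1
E[-3X - 1] = -3 × E[X] - 1 = -4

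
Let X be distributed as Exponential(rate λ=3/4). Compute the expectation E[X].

For X ~ Exponential(rate λ=3/4), the expected value is:
E[X] = \frac{4}{3}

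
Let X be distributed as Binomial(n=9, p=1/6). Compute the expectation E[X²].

Using the identity E[X²] = Var(X) + (E[X])²:
E[X] = \frac{3}{2}
Var(X) = \frac{5}{4}
E[X²] = \frac{5}{4} + (\frac{3}{2})²
= \frac{7}{2}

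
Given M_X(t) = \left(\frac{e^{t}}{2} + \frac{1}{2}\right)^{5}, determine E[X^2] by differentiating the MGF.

To find E[X^2], compute M^(2)(0):
M^(1)(t) = \frac{5 \left(\frac{e^{t}}{2} + \frac{1}{2}\right)^{4} e^{t}}{2}
M^(2)(t) = \frac{5 \left(\frac{e^{t}}{2} + \frac{1}{2}\right)^{4} e^{t}}{2} + 5 \left(\frac{e^{t}}{2} + \frac{1}{2}\right)^{3} e^{2 t}
M^(2)(0) = \frac{15}{2}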